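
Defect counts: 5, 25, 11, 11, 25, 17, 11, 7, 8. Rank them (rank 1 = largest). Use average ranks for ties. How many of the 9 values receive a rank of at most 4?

3

Sorted (descending): 25, 25, 17, 11, 11, 11, 8, 7, 5
The 2 values of 25 occupy positions 1–2 → average rank (1+2)/2 = 1.5.
The 3 values of 11 occupy positions 4–6 → average rank 5.
Ranks ≤ 4: {1.5, 1.5, 3} → 3 values.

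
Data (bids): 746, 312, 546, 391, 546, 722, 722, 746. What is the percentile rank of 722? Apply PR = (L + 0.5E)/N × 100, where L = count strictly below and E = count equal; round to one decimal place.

62.5

N = 8.
Strictly below 722: 4. Equal to 722: 2.
PR = (4 + 0.5·2)/8 × 100 = 62.5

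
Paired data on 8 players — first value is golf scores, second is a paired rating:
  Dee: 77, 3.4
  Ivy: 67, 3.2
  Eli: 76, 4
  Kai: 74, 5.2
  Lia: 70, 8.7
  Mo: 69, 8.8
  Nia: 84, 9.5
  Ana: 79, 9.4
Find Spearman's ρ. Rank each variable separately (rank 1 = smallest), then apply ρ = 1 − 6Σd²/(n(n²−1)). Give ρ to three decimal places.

0.524

Ranks of variable 1: 6, 1, 5, 4, 3, 2, 8, 7
Ranks of variable 2: 2, 1, 3, 4, 5, 6, 8, 7
d = r₁ − r₂: 4, 0, 2, 0, -2, -4, 0, 0
d²: 16, 0, 4, 0, 4, 16, 0, 0; Σd² = 40
ρ = 1 − 6·40/(8·63) = 1 − 240/504 = 0.524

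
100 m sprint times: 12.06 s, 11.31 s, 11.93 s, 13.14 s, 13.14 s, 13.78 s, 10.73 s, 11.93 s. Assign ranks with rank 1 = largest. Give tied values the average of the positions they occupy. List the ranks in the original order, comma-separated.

Sorted (descending): 13.78, 13.14, 13.14, 12.06, 11.93, 11.93, 11.31, 10.73
The 2 values of 13.14 occupy positions 2–3 → average rank (2+3)/2 = 2.5.
The 2 values of 11.93 occupy positions 5–6 → average rank (5+6)/2 = 5.5.

4, 7, 5.5, 2.5, 2.5, 1, 8, 5.5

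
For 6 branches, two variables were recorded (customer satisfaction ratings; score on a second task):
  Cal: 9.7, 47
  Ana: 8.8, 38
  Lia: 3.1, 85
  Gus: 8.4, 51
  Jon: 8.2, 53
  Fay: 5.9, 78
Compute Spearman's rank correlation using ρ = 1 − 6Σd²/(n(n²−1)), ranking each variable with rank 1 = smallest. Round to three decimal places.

-0.943

Ranks of variable 1: 6, 5, 1, 4, 3, 2
Ranks of variable 2: 2, 1, 6, 3, 4, 5
d = r₁ − r₂: 4, 4, -5, 1, -1, -3
d²: 16, 16, 25, 1, 1, 9; Σd² = 68
ρ = 1 − 6·68/(6·35) = 1 − 408/210 = -0.943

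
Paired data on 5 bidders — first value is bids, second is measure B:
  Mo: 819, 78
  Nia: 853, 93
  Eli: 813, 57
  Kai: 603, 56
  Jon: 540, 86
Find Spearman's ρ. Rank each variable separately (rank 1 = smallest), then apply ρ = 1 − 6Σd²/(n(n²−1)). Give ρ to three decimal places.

Ranks of variable 1: 4, 5, 3, 2, 1
Ranks of variable 2: 3, 5, 2, 1, 4
d = r₁ − r₂: 1, 0, 1, 1, -3
d²: 1, 0, 1, 1, 9; Σd² = 12
ρ = 1 − 6·12/(5·24) = 1 − 72/120 = 0.400

0.400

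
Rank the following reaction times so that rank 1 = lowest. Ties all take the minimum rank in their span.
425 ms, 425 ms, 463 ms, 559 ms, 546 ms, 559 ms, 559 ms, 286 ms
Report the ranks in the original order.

Sorted (ascending): 286, 425, 425, 463, 546, 559, 559, 559
The 2 values of 425 occupy positions 2–3 → each gets rank 2.
The 3 values of 559 occupy positions 6–8 → each gets rank 6.

2, 2, 4, 6, 5, 6, 6, 1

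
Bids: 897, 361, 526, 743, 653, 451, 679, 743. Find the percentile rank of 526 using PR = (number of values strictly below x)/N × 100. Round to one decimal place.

N = 8.
Strictly below 526: 2. Equal to 526: 1.
PR = 2/8 × 100 = 25.0

25.0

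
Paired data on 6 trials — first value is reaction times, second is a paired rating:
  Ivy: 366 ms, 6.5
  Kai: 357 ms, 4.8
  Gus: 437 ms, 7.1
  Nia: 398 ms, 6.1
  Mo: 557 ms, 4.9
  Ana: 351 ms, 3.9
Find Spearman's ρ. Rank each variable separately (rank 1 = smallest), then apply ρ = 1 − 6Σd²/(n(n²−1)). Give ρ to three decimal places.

0.600

Ranks of variable 1: 3, 2, 5, 4, 6, 1
Ranks of variable 2: 5, 2, 6, 4, 3, 1
d = r₁ − r₂: -2, 0, -1, 0, 3, 0
d²: 4, 0, 1, 0, 9, 0; Σd² = 14
ρ = 1 − 6·14/(6·35) = 1 − 84/210 = 0.600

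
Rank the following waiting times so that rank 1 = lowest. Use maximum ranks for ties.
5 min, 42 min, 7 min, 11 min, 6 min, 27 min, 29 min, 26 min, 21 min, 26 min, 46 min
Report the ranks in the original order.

Sorted (ascending): 5, 6, 7, 11, 21, 26, 26, 27, 29, 42, 46
The 2 values of 26 occupy positions 6–7 → each gets rank 7.

1, 10, 3, 4, 2, 8, 9, 7, 5, 7, 11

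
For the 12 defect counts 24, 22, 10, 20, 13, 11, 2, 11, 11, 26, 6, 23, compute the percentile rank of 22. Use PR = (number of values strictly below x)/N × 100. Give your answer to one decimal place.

N = 12.
Strictly below 22: 8. Equal to 22: 1.
PR = 8/12 × 100 = 66.7

66.7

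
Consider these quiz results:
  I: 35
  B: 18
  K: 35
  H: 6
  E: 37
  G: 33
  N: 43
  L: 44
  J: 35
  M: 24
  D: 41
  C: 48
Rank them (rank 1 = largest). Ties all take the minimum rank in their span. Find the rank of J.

Sorted (descending): 48, 44, 43, 41, 37, 35, 35, 35, 33, 24, 18, 6
The 3 values of 35 occupy positions 6–8 → each gets rank 6.
J has value 35 → rank 6.

6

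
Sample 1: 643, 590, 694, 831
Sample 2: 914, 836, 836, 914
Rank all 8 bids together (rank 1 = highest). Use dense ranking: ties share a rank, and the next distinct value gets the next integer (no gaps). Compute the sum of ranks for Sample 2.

Sorted (descending): 914, 914, 836, 836, 831, 694, 643, 590
The 2 values of 914 share dense rank 1.
The 2 values of 836 share dense rank 2.
Remaining distinct values take the next consecutive integers.
Sample 2 values → pooled ranks: 914→1, 836→2, 836→2, 914→1
Rank sum = 1 + 2 + 2 + 1 = 6

6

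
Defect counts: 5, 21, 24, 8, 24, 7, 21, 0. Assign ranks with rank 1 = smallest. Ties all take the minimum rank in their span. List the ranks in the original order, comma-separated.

Sorted (ascending): 0, 5, 7, 8, 21, 21, 24, 24
The 2 values of 21 occupy positions 5–6 → each gets rank 5.
The 2 values of 24 occupy positions 7–8 → each gets rank 7.

2, 5, 7, 4, 7, 3, 5, 1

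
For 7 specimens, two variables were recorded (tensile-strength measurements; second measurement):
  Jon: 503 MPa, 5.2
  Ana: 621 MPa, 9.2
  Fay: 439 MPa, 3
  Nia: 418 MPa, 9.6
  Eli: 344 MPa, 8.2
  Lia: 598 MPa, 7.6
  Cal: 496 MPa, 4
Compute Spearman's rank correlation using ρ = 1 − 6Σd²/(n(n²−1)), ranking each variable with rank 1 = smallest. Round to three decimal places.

-0.036

Ranks of variable 1: 5, 7, 3, 2, 1, 6, 4
Ranks of variable 2: 3, 6, 1, 7, 5, 4, 2
d = r₁ − r₂: 2, 1, 2, -5, -4, 2, 2
d²: 4, 1, 4, 25, 16, 4, 4; Σd² = 58
ρ = 1 − 6·58/(7·48) = 1 − 348/336 = -0.036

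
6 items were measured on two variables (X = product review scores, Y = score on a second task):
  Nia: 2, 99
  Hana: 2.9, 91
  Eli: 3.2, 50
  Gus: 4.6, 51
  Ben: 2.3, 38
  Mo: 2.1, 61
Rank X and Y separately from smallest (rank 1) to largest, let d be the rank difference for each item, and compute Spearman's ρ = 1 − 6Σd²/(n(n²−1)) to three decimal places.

-0.486

Ranks of variable 1: 1, 4, 5, 6, 3, 2
Ranks of variable 2: 6, 5, 2, 3, 1, 4
d = r₁ − r₂: -5, -1, 3, 3, 2, -2
d²: 25, 1, 9, 9, 4, 4; Σd² = 52
ρ = 1 − 6·52/(6·35) = 1 − 312/210 = -0.486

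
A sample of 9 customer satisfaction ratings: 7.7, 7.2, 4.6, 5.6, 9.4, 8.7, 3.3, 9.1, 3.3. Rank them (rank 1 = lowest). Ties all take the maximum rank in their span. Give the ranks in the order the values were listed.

6, 5, 3, 4, 9, 7, 2, 8, 2

Sorted (ascending): 3.3, 3.3, 4.6, 5.6, 7.2, 7.7, 8.7, 9.1, 9.4
The 2 values of 3.3 occupy positions 1–2 → each gets rank 2.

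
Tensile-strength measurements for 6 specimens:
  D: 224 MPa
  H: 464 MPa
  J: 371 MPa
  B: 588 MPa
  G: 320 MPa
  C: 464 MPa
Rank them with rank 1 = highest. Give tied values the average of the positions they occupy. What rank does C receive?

Sorted (descending): 588, 464, 464, 371, 320, 224
The 2 values of 464 occupy positions 2–3 → average rank (2+3)/2 = 2.5.
C has value 464 MPa → rank 2.5.

2.5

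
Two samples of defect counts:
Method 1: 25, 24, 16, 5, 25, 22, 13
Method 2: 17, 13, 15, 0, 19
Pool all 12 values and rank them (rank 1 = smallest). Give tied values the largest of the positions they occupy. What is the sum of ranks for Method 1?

55

Sorted (ascending): 0, 5, 13, 13, 15, 16, 17, 19, 22, 24, 25, 25
The 2 values of 13 occupy positions 3–4 → each gets rank 4.
The 2 values of 25 occupy positions 11–12 → each gets rank 12.
Method 1 values → pooled ranks: 25→12, 24→10, 16→6, 5→2, 25→12, 22→9, 13→4
Rank sum = 12 + 10 + 6 + 2 + 12 + 9 + 4 = 55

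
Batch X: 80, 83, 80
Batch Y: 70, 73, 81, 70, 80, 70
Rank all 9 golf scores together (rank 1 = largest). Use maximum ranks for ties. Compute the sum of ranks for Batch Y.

Sorted (descending): 83, 81, 80, 80, 80, 73, 70, 70, 70
The 3 values of 80 occupy positions 3–5 → each gets rank 5.
The 3 values of 70 occupy positions 7–9 → each gets rank 9.
Batch Y values → pooled ranks: 70→9, 73→6, 81→2, 70→9, 80→5, 70→9
Rank sum = 9 + 6 + 2 + 9 + 5 + 9 = 40

40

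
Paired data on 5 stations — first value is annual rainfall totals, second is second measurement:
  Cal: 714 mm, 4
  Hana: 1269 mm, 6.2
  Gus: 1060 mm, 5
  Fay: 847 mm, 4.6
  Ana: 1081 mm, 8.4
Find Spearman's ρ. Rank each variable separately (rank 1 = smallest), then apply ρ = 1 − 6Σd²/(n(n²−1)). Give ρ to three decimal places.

0.900

Ranks of variable 1: 1, 5, 3, 2, 4
Ranks of variable 2: 1, 4, 3, 2, 5
d = r₁ − r₂: 0, 1, 0, 0, -1
d²: 0, 1, 0, 0, 1; Σd² = 2
ρ = 1 − 6·2/(5·24) = 1 − 12/120 = 0.900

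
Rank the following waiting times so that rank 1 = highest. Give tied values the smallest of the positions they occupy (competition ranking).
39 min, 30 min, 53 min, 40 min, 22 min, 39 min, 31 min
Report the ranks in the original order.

3, 6, 1, 2, 7, 3, 5

Sorted (descending): 53, 40, 39, 39, 31, 30, 22
The 2 values of 39 occupy positions 3–4 → each gets rank 3.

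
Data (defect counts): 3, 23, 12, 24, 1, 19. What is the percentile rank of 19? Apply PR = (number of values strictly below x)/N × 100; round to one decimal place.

50.0

N = 6.
Strictly below 19: 3. Equal to 19: 1.
PR = 3/6 × 100 = 50.0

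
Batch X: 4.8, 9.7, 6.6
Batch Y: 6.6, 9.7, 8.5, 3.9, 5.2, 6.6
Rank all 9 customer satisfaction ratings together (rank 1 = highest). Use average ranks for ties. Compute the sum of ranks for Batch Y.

Sorted (descending): 9.7, 9.7, 8.5, 6.6, 6.6, 6.6, 5.2, 4.8, 3.9
The 2 values of 9.7 occupy positions 1–2 → average rank (1+2)/2 = 1.5.
The 3 values of 6.6 occupy positions 4–6 → average rank 5.
Batch Y values → pooled ranks: 6.6→5, 9.7→1.5, 8.5→3, 3.9→9, 5.2→7, 6.6→5
Rank sum = 5 + 1.5 + 3 + 9 + 7 + 5 = 30.5

30.5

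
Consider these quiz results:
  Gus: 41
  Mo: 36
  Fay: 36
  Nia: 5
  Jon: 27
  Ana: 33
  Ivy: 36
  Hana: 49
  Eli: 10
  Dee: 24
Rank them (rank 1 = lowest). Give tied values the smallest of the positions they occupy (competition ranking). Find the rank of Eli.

2

Sorted (ascending): 5, 10, 24, 27, 33, 36, 36, 36, 41, 49
The 3 values of 36 occupy positions 6–8 → each gets rank 6.
Eli has value 10 → rank 2.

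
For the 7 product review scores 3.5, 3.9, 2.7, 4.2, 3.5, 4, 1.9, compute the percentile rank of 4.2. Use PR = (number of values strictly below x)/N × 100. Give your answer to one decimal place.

N = 7.
Strictly below 4.2: 6. Equal to 4.2: 1.
PR = 6/7 × 100 = 85.7

85.7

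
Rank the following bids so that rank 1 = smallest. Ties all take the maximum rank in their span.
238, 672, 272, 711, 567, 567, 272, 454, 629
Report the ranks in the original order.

1, 8, 3, 9, 6, 6, 3, 4, 7

Sorted (ascending): 238, 272, 272, 454, 567, 567, 629, 672, 711
The 2 values of 272 occupy positions 2–3 → each gets rank 3.
The 2 values of 567 occupy positions 5–6 → each gets rank 6.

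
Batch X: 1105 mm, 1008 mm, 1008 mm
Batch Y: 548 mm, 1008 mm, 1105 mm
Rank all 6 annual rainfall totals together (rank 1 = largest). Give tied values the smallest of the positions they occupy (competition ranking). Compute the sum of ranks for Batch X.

Sorted (descending): 1105, 1105, 1008, 1008, 1008, 548
The 2 values of 1105 occupy positions 1–2 → each gets rank 1.
The 3 values of 1008 occupy positions 3–5 → each gets rank 3.
Batch X values → pooled ranks: 1105→1, 1008→3, 1008→3
Rank sum = 1 + 3 + 3 = 7

7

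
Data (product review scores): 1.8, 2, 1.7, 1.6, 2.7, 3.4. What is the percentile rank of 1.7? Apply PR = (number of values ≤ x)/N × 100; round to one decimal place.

N = 6.
Strictly below 1.7: 1. Equal to 1.7: 1.
PR = 2/6 × 100 = 33.3

33.3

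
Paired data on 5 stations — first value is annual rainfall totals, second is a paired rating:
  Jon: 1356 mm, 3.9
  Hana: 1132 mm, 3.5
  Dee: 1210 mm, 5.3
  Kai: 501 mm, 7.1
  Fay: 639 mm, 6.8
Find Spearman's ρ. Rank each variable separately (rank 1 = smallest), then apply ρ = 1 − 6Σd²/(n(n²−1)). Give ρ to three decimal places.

Ranks of variable 1: 5, 3, 4, 1, 2
Ranks of variable 2: 2, 1, 3, 5, 4
d = r₁ − r₂: 3, 2, 1, -4, -2
d²: 9, 4, 1, 16, 4; Σd² = 34
ρ = 1 − 6·34/(5·24) = 1 − 204/120 = -0.700

-0.700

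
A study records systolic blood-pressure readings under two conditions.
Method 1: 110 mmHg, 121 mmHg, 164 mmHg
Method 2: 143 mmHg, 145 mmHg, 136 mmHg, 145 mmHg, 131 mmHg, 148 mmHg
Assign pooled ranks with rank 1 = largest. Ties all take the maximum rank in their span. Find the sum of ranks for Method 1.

Sorted (descending): 164, 148, 145, 145, 143, 136, 131, 121, 110
The 2 values of 145 occupy positions 3–4 → each gets rank 4.
Method 1 values → pooled ranks: 110→9, 121→8, 164→1
Rank sum = 9 + 8 + 1 = 18

18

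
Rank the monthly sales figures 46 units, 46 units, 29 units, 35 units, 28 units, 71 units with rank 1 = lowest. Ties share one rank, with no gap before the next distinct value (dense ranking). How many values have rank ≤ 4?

5

Sorted (ascending): 28, 29, 35, 46, 46, 71
The 2 values of 46 share dense rank 4.
Remaining distinct values take the next consecutive integers.
Ranks ≤ 4: {1, 2, 3, 4, 4} → 5 values.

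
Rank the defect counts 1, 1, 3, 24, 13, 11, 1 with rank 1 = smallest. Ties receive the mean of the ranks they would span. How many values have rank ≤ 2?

Sorted (ascending): 1, 1, 1, 3, 11, 13, 24
The 3 values of 1 occupy positions 1–3 → average rank 2.
Ranks ≤ 2: {2, 2, 2} → 3 values.

3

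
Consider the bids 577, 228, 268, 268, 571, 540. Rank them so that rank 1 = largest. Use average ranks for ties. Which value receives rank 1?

577

Sorted (descending): 577, 571, 540, 268, 268, 228
The 2 values of 268 occupy positions 4–5 → average rank (4+5)/2 = 4.5.
Rank 1 → value 577.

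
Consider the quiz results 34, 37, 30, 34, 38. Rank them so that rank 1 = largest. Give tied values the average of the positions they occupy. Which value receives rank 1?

Sorted (descending): 38, 37, 34, 34, 30
The 2 values of 34 occupy positions 3–4 → average rank (3+4)/2 = 3.5.
Rank 1 → value 38.

38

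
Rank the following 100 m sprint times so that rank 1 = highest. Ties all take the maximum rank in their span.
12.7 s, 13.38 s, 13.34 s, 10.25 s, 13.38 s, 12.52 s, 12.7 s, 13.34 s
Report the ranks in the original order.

6, 2, 4, 8, 2, 7, 6, 4

Sorted (descending): 13.38, 13.38, 13.34, 13.34, 12.7, 12.7, 12.52, 10.25
The 2 values of 13.38 occupy positions 1–2 → each gets rank 2.
The 2 values of 13.34 occupy positions 3–4 → each gets rank 4.
The 2 values of 12.7 occupy positions 5–6 → each gets rank 6.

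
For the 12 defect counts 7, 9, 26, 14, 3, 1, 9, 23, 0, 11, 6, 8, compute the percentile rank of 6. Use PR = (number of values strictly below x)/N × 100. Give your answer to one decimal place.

N = 12.
Strictly below 6: 3. Equal to 6: 1.
PR = 3/12 × 100 = 25.0

25.0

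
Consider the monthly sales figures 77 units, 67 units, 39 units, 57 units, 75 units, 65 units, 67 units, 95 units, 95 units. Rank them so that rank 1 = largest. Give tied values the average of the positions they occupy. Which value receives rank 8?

Sorted (descending): 95, 95, 77, 75, 67, 67, 65, 57, 39
The 2 values of 95 occupy positions 1–2 → average rank (1+2)/2 = 1.5.
The 2 values of 67 occupy positions 5–6 → average rank (5+6)/2 = 5.5.
Rank 8 → value 57.

57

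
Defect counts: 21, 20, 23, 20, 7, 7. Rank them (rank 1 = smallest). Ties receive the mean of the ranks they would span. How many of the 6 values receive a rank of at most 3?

2

Sorted (ascending): 7, 7, 20, 20, 21, 23
The 2 values of 7 occupy positions 1–2 → average rank (1+2)/2 = 1.5.
The 2 values of 20 occupy positions 3–4 → average rank (3+4)/2 = 3.5.
Ranks ≤ 3: {1.5, 1.5} → 2 values.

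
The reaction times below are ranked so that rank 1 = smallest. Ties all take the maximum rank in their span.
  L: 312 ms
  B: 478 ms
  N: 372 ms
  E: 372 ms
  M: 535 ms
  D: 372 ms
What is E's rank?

Sorted (ascending): 312, 372, 372, 372, 478, 535
The 3 values of 372 occupy positions 2–4 → each gets rank 4.
E has value 372 ms → rank 4.

4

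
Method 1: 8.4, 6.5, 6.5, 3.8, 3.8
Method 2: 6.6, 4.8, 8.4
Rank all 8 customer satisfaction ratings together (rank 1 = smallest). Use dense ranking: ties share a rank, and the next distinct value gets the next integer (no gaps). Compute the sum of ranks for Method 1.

13

Sorted (ascending): 3.8, 3.8, 4.8, 6.5, 6.5, 6.6, 8.4, 8.4
The 2 values of 3.8 share dense rank 1.
The 2 values of 6.5 share dense rank 3.
The 2 values of 8.4 share dense rank 5.
Remaining distinct values take the next consecutive integers.
Method 1 values → pooled ranks: 8.4→5, 6.5→3, 6.5→3, 3.8→1, 3.8→1
Rank sum = 5 + 3 + 3 + 1 + 1 = 13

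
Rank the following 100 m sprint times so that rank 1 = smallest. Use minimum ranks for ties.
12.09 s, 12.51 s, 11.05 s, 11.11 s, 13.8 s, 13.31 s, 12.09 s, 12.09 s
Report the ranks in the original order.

Sorted (ascending): 11.05, 11.11, 12.09, 12.09, 12.09, 12.51, 13.31, 13.8
The 3 values of 12.09 occupy positions 3–5 → each gets rank 3.

3, 6, 1, 2, 8, 7, 3, 3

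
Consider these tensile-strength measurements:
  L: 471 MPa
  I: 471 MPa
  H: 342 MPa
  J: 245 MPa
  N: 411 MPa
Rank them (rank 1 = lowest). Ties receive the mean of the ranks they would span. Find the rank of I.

Sorted (ascending): 245, 342, 411, 471, 471
The 2 values of 471 occupy positions 4–5 → average rank (4+5)/2 = 4.5.
I has value 471 MPa → rank 4.5.

4.5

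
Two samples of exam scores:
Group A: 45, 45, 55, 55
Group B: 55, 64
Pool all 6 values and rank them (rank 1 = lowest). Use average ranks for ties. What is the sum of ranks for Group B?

10

Sorted (ascending): 45, 45, 55, 55, 55, 64
The 2 values of 45 occupy positions 1–2 → average rank (1+2)/2 = 1.5.
The 3 values of 55 occupy positions 3–5 → average rank 4.
Group B values → pooled ranks: 55→4, 64→6
Rank sum = 4 + 6 = 10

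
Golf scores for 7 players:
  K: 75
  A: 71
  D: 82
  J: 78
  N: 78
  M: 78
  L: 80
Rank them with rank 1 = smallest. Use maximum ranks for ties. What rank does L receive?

Sorted (ascending): 71, 75, 78, 78, 78, 80, 82
The 3 values of 78 occupy positions 3–5 → each gets rank 5.
L has value 80 → rank 6.

6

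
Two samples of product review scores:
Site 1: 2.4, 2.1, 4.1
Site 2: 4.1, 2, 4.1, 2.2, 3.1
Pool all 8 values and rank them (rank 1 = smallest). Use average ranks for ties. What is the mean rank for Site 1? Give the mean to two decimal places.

Sorted (ascending): 2, 2.1, 2.2, 2.4, 3.1, 4.1, 4.1, 4.1
The 3 values of 4.1 occupy positions 6–8 → average rank 7.
Site 1 values → pooled ranks: 2.4→4, 2.1→2, 4.1→7
Mean rank = (4 + 2 + 7) / 3 = 4.33

4.33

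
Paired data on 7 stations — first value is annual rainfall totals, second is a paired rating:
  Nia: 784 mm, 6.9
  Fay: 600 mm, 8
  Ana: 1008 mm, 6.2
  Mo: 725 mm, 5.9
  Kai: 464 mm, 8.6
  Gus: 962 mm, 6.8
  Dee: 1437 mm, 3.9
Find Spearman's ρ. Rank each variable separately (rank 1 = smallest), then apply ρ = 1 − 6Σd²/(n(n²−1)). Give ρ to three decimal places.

-0.786

Ranks of variable 1: 4, 2, 6, 3, 1, 5, 7
Ranks of variable 2: 5, 6, 3, 2, 7, 4, 1
d = r₁ − r₂: -1, -4, 3, 1, -6, 1, 6
d²: 1, 16, 9, 1, 36, 1, 36; Σd² = 100
ρ = 1 − 6·100/(7·48) = 1 − 600/336 = -0.786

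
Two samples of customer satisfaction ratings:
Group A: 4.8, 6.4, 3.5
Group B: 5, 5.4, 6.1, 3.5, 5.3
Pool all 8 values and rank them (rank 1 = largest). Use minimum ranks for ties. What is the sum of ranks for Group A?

14

Sorted (descending): 6.4, 6.1, 5.4, 5.3, 5, 4.8, 3.5, 3.5
The 2 values of 3.5 occupy positions 7–8 → each gets rank 7.
Group A values → pooled ranks: 4.8→6, 6.4→1, 3.5→7
Rank sum = 6 + 1 + 7 = 14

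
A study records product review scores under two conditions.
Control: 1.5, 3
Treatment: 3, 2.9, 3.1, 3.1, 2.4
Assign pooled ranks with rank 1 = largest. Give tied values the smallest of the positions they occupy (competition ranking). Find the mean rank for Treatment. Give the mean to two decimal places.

Sorted (descending): 3.1, 3.1, 3, 3, 2.9, 2.4, 1.5
The 2 values of 3.1 occupy positions 1–2 → each gets rank 1.
The 2 values of 3 occupy positions 3–4 → each gets rank 3.
Treatment values → pooled ranks: 3→3, 2.9→5, 3.1→1, 3.1→1, 2.4→6
Mean rank = (3 + 5 + 1 + 1 + 6) / 5 = 3.20

3.20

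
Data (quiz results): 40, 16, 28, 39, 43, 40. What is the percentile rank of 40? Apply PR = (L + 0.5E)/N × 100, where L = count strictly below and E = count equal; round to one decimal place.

N = 6.
Strictly below 40: 3. Equal to 40: 2.
PR = (3 + 0.5·2)/6 × 100 = 66.7

66.7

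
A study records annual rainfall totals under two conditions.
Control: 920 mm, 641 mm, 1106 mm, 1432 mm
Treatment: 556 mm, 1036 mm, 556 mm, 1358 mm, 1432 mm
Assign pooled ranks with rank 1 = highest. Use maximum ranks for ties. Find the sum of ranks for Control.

19

Sorted (descending): 1432, 1432, 1358, 1106, 1036, 920, 641, 556, 556
The 2 values of 1432 occupy positions 1–2 → each gets rank 2.
The 2 values of 556 occupy positions 8–9 → each gets rank 9.
Control values → pooled ranks: 920→6, 641→7, 1106→4, 1432→2
Rank sum = 6 + 7 + 4 + 2 = 19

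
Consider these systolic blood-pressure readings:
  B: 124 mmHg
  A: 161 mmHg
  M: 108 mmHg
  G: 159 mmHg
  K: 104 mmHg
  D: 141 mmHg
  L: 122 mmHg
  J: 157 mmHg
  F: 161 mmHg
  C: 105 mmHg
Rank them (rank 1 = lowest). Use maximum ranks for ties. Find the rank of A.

Sorted (ascending): 104, 105, 108, 122, 124, 141, 157, 159, 161, 161
The 2 values of 161 occupy positions 9–10 → each gets rank 10.
A has value 161 mmHg → rank 10.

10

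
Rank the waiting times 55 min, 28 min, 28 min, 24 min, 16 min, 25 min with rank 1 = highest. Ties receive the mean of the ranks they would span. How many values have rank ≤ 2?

Sorted (descending): 55, 28, 28, 25, 24, 16
The 2 values of 28 occupy positions 2–3 → average rank (2+3)/2 = 2.5.
Ranks ≤ 2: {1} → 1 value.

1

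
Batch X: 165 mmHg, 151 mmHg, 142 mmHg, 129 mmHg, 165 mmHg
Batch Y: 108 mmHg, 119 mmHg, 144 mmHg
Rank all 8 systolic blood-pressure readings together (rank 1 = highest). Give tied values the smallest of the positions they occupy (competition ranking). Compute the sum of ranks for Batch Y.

19

Sorted (descending): 165, 165, 151, 144, 142, 129, 119, 108
The 2 values of 165 occupy positions 1–2 → each gets rank 1.
Batch Y values → pooled ranks: 108→8, 119→7, 144→4
Rank sum = 8 + 7 + 4 = 19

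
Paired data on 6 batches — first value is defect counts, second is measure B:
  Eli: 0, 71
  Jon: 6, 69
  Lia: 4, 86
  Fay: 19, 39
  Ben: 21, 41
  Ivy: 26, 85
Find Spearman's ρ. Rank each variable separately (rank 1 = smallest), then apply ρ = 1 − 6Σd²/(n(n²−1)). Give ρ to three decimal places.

-0.257

Ranks of variable 1: 1, 3, 2, 4, 5, 6
Ranks of variable 2: 4, 3, 6, 1, 2, 5
d = r₁ − r₂: -3, 0, -4, 3, 3, 1
d²: 9, 0, 16, 9, 9, 1; Σd² = 44
ρ = 1 − 6·44/(6·35) = 1 − 264/210 = -0.257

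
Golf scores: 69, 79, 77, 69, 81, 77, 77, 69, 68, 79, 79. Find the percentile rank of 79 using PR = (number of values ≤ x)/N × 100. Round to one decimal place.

90.9

N = 11.
Strictly below 79: 7. Equal to 79: 3.
PR = 10/11 × 100 = 90.9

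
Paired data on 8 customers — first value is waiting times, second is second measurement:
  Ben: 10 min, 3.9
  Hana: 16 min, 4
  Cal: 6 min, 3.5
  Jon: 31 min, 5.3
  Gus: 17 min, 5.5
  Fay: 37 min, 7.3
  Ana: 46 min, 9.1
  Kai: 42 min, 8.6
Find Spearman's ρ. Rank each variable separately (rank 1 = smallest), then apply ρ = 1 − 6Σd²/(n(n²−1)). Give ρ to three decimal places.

0.976

Ranks of variable 1: 2, 3, 1, 5, 4, 6, 8, 7
Ranks of variable 2: 2, 3, 1, 4, 5, 6, 8, 7
d = r₁ − r₂: 0, 0, 0, 1, -1, 0, 0, 0
d²: 0, 0, 0, 1, 1, 0, 0, 0; Σd² = 2
ρ = 1 − 6·2/(8·63) = 1 − 12/504 = 0.976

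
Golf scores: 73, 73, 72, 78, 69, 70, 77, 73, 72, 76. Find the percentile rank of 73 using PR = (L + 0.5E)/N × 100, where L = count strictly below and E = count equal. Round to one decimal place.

N = 10.
Strictly below 73: 4. Equal to 73: 3.
PR = (4 + 0.5·3)/10 × 100 = 55.0

55.0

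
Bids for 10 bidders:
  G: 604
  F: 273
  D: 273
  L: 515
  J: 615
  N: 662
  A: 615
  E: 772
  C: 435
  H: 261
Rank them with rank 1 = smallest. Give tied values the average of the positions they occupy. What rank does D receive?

Sorted (ascending): 261, 273, 273, 435, 515, 604, 615, 615, 662, 772
The 2 values of 273 occupy positions 2–3 → average rank (2+3)/2 = 2.5.
The 2 values of 615 occupy positions 7–8 → average rank (7+8)/2 = 7.5.
D has value 273 → rank 2.5.

2.5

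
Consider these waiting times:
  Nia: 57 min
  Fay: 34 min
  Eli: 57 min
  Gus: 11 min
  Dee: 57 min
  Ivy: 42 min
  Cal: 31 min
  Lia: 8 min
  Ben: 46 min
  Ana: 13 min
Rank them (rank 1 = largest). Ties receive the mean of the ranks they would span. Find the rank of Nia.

Sorted (descending): 57, 57, 57, 46, 42, 34, 31, 13, 11, 8
The 3 values of 57 occupy positions 1–3 → average rank 2.
Nia has value 57 min → rank 2.

2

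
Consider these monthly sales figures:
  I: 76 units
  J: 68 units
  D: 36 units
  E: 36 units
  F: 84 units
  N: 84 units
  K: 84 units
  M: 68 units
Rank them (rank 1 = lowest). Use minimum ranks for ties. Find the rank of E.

1

Sorted (ascending): 36, 36, 68, 68, 76, 84, 84, 84
The 2 values of 36 occupy positions 1–2 → each gets rank 1.
The 2 values of 68 occupy positions 3–4 → each gets rank 3.
The 3 values of 84 occupy positions 6–8 → each gets rank 6.
E has value 36 units → rank 1.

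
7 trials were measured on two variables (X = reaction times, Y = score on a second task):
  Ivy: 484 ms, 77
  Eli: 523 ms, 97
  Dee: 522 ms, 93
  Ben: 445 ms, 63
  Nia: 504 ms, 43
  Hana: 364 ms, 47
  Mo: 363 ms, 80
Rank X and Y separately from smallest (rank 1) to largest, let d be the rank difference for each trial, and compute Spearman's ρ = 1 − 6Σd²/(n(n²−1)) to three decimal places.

Ranks of variable 1: 4, 7, 6, 3, 5, 2, 1
Ranks of variable 2: 4, 7, 6, 3, 1, 2, 5
d = r₁ − r₂: 0, 0, 0, 0, 4, 0, -4
d²: 0, 0, 0, 0, 16, 0, 16; Σd² = 32
ρ = 1 − 6·32/(7·48) = 1 − 192/336 = 0.429

0.429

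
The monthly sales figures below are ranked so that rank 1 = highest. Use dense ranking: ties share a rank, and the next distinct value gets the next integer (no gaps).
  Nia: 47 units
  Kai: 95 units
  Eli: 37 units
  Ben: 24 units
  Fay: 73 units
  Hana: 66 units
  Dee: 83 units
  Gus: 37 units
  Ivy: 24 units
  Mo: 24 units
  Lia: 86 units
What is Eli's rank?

Sorted (descending): 95, 86, 83, 73, 66, 47, 37, 37, 24, 24, 24
The 2 values of 37 share dense rank 7.
The 3 values of 24 share dense rank 8.
Remaining distinct values take the next consecutive integers.
Eli has value 37 units → rank 7.

7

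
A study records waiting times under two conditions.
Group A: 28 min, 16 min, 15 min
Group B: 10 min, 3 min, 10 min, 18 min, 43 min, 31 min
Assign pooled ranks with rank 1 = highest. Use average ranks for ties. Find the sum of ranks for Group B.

31

Sorted (descending): 43, 31, 28, 18, 16, 15, 10, 10, 3
The 2 values of 10 occupy positions 7–8 → average rank (7+8)/2 = 7.5.
Group B values → pooled ranks: 10→7.5, 3→9, 10→7.5, 18→4, 43→1, 31→2
Rank sum = 7.5 + 9 + 7.5 + 4 + 1 + 2 = 31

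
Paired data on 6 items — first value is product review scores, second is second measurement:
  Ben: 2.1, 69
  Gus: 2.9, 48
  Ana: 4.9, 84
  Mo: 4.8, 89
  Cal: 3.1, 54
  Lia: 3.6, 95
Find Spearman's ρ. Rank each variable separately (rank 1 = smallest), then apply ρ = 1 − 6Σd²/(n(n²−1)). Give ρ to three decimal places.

Ranks of variable 1: 1, 2, 6, 5, 3, 4
Ranks of variable 2: 3, 1, 4, 5, 2, 6
d = r₁ − r₂: -2, 1, 2, 0, 1, -2
d²: 4, 1, 4, 0, 1, 4; Σd² = 14
ρ = 1 − 6·14/(6·35) = 1 − 84/210 = 0.600

0.600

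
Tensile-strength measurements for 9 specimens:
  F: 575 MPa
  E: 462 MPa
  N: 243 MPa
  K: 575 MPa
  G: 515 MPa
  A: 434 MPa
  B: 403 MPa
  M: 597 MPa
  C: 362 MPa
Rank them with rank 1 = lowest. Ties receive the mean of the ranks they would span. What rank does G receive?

Sorted (ascending): 243, 362, 403, 434, 462, 515, 575, 575, 597
The 2 values of 575 occupy positions 7–8 → average rank (7+8)/2 = 7.5.
G has value 515 MPa → rank 6.

6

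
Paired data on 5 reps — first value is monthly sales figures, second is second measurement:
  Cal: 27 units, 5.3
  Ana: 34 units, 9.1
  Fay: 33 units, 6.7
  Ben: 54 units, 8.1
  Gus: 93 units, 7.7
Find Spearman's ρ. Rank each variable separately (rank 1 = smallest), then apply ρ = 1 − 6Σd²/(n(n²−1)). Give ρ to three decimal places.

0.600

Ranks of variable 1: 1, 3, 2, 4, 5
Ranks of variable 2: 1, 5, 2, 4, 3
d = r₁ − r₂: 0, -2, 0, 0, 2
d²: 0, 4, 0, 0, 4; Σd² = 8
ρ = 1 − 6·8/(5·24) = 1 − 48/120 = 0.600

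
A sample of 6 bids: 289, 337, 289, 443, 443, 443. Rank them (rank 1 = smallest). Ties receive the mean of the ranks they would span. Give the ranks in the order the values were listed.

1.5, 3, 1.5, 5, 5, 5

Sorted (ascending): 289, 289, 337, 443, 443, 443
The 2 values of 289 occupy positions 1–2 → average rank (1+2)/2 = 1.5.
The 3 values of 443 occupy positions 4–6 → average rank 5.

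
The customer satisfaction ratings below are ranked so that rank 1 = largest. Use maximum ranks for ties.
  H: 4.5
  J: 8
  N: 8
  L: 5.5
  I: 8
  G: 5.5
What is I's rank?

3

Sorted (descending): 8, 8, 8, 5.5, 5.5, 4.5
The 3 values of 8 occupy positions 1–3 → each gets rank 3.
The 2 values of 5.5 occupy positions 4–5 → each gets rank 5.
I has value 8 → rank 3.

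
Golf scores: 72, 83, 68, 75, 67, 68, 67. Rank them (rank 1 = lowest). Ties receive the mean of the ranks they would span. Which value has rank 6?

75

Sorted (ascending): 67, 67, 68, 68, 72, 75, 83
The 2 values of 67 occupy positions 1–2 → average rank (1+2)/2 = 1.5.
The 2 values of 68 occupy positions 3–4 → average rank (3+4)/2 = 3.5.
Rank 6 → value 75.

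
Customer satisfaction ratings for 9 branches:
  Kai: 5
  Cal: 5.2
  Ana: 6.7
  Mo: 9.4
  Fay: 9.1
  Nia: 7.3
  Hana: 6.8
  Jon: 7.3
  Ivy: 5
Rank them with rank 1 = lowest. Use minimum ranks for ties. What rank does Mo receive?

Sorted (ascending): 5, 5, 5.2, 6.7, 6.8, 7.3, 7.3, 9.1, 9.4
The 2 values of 5 occupy positions 1–2 → each gets rank 1.
The 2 values of 7.3 occupy positions 6–7 → each gets rank 6.
Mo has value 9.4 → rank 9.

9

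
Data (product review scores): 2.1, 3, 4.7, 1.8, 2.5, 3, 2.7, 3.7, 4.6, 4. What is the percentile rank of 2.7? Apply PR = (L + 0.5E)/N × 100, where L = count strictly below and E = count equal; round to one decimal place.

35.0

N = 10.
Strictly below 2.7: 3. Equal to 2.7: 1.
PR = (3 + 0.5·1)/10 × 100 = 35.0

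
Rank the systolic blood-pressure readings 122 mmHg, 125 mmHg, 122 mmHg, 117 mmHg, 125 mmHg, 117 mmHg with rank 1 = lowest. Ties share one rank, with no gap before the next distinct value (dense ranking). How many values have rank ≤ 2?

4

Sorted (ascending): 117, 117, 122, 122, 125, 125
The 2 values of 117 share dense rank 1.
The 2 values of 122 share dense rank 2.
The 2 values of 125 share dense rank 3.
Ranks ≤ 2: {1, 1, 2, 2} → 4 values.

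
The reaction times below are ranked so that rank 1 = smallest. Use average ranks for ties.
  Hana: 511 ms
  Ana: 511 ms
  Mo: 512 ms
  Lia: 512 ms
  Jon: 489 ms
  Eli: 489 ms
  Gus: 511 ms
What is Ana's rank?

Sorted (ascending): 489, 489, 511, 511, 511, 512, 512
The 2 values of 489 occupy positions 1–2 → average rank (1+2)/2 = 1.5.
The 3 values of 511 occupy positions 3–5 → average rank 4.
The 2 values of 512 occupy positions 6–7 → average rank (6+7)/2 = 6.5.
Ana has value 511 ms → rank 4.

4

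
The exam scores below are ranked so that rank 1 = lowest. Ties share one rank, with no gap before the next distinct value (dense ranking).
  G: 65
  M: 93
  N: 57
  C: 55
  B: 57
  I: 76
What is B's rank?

Sorted (ascending): 55, 57, 57, 65, 76, 93
The 2 values of 57 share dense rank 2.
Remaining distinct values take the next consecutive integers.
B has value 57 → rank 2.

2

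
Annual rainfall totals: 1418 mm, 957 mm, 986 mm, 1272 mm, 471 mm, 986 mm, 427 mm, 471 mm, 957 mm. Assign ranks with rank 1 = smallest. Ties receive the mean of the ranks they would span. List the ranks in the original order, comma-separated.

9, 4.5, 6.5, 8, 2.5, 6.5, 1, 2.5, 4.5

Sorted (ascending): 427, 471, 471, 957, 957, 986, 986, 1272, 1418
The 2 values of 471 occupy positions 2–3 → average rank (2+3)/2 = 2.5.
The 2 values of 957 occupy positions 4–5 → average rank (4+5)/2 = 4.5.
The 2 values of 986 occupy positions 6–7 → average rank (6+7)/2 = 6.5.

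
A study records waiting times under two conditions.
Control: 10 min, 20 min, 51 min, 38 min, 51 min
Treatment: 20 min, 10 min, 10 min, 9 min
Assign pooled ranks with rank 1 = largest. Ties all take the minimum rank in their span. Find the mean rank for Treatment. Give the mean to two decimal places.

Sorted (descending): 51, 51, 38, 20, 20, 10, 10, 10, 9
The 2 values of 51 occupy positions 1–2 → each gets rank 1.
The 2 values of 20 occupy positions 4–5 → each gets rank 4.
The 3 values of 10 occupy positions 6–8 → each gets rank 6.
Treatment values → pooled ranks: 20→4, 10→6, 10→6, 9→9
Mean rank = (4 + 6 + 6 + 9) / 4 = 6.25

6.25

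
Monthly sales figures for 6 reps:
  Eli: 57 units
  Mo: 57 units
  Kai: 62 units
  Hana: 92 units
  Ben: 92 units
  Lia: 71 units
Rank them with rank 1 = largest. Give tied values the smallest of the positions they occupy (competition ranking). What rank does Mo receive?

5

Sorted (descending): 92, 92, 71, 62, 57, 57
The 2 values of 92 occupy positions 1–2 → each gets rank 1.
The 2 values of 57 occupy positions 5–6 → each gets rank 5.
Mo has value 57 units → rank 5.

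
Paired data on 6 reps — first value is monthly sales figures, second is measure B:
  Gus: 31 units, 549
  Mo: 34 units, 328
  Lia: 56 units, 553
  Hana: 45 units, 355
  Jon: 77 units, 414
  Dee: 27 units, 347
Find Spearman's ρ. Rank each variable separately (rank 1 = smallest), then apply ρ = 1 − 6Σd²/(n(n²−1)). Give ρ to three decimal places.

0.429

Ranks of variable 1: 2, 3, 5, 4, 6, 1
Ranks of variable 2: 5, 1, 6, 3, 4, 2
d = r₁ − r₂: -3, 2, -1, 1, 2, -1
d²: 9, 4, 1, 1, 4, 1; Σd² = 20
ρ = 1 − 6·20/(6·35) = 1 − 120/210 = 0.429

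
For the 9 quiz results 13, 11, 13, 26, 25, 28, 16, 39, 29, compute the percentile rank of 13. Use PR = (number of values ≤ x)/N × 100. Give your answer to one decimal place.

N = 9.
Strictly below 13: 1. Equal to 13: 2.
PR = 3/9 × 100 = 33.3

33.3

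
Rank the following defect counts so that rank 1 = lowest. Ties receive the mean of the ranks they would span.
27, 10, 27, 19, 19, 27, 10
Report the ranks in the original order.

Sorted (ascending): 10, 10, 19, 19, 27, 27, 27
The 2 values of 10 occupy positions 1–2 → average rank (1+2)/2 = 1.5.
The 2 values of 19 occupy positions 3–4 → average rank (3+4)/2 = 3.5.
The 3 values of 27 occupy positions 5–7 → average rank 6.

6, 1.5, 6, 3.5, 3.5, 6, 1.5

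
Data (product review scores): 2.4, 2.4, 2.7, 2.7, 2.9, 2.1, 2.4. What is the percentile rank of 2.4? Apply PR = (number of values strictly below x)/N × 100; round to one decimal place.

N = 7.
Strictly below 2.4: 1. Equal to 2.4: 3.
PR = 1/7 × 100 = 14.3

14.3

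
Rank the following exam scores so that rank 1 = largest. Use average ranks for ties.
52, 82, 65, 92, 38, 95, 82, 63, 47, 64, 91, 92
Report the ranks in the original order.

10, 5.5, 7, 2.5, 12, 1, 5.5, 9, 11, 8, 4, 2.5

Sorted (descending): 95, 92, 92, 91, 82, 82, 65, 64, 63, 52, 47, 38
The 2 values of 92 occupy positions 2–3 → average rank (2+3)/2 = 2.5.
The 2 values of 82 occupy positions 5–6 → average rank (5+6)/2 = 5.5.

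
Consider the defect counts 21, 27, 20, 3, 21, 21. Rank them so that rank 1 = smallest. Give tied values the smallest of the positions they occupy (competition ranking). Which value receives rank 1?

3

Sorted (ascending): 3, 20, 21, 21, 21, 27
The 3 values of 21 occupy positions 3–5 → each gets rank 3.
Rank 1 → value 3.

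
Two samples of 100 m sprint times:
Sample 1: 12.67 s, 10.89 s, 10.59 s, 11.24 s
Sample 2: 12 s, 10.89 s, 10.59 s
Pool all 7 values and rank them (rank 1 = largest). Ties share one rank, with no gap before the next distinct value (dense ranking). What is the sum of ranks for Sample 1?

13

Sorted (descending): 12.67, 12, 11.24, 10.89, 10.89, 10.59, 10.59
The 2 values of 10.89 share dense rank 4.
The 2 values of 10.59 share dense rank 5.
Remaining distinct values take the next consecutive integers.
Sample 1 values → pooled ranks: 12.67→1, 10.89→4, 10.59→5, 11.24→3
Rank sum = 1 + 4 + 5 + 3 = 13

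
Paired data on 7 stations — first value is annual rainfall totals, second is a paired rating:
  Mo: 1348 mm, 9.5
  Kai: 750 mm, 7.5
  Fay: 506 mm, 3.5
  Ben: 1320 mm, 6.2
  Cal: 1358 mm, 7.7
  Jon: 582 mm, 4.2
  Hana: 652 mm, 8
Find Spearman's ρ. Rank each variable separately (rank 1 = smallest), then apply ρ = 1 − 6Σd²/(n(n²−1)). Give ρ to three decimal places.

Ranks of variable 1: 6, 4, 1, 5, 7, 2, 3
Ranks of variable 2: 7, 4, 1, 3, 5, 2, 6
d = r₁ − r₂: -1, 0, 0, 2, 2, 0, -3
d²: 1, 0, 0, 4, 4, 0, 9; Σd² = 18
ρ = 1 − 6·18/(7·48) = 1 − 108/336 = 0.679

0.679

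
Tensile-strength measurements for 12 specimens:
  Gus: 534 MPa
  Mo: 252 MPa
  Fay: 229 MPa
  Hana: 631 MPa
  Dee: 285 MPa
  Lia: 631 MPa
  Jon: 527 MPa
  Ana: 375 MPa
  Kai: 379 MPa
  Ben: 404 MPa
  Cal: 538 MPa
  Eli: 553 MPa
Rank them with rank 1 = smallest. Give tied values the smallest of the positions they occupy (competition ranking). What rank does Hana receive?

11

Sorted (ascending): 229, 252, 285, 375, 379, 404, 527, 534, 538, 553, 631, 631
The 2 values of 631 occupy positions 11–12 → each gets rank 11.
Hana has value 631 MPa → rank 11.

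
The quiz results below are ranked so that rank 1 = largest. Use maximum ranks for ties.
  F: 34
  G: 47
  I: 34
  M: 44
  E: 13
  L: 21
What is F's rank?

4

Sorted (descending): 47, 44, 34, 34, 21, 13
The 2 values of 34 occupy positions 3–4 → each gets rank 4.
F has value 34 → rank 4.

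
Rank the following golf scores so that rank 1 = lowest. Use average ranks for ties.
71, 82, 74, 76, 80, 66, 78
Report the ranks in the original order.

Sorted (ascending): 66, 71, 74, 76, 78, 80, 82
No ties — each value takes its position as its rank.

2, 7, 3, 4, 6, 1, 5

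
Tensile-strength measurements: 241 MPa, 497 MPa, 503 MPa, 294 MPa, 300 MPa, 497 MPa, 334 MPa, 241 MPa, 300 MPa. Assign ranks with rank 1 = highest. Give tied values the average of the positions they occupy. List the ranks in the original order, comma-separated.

8.5, 2.5, 1, 7, 5.5, 2.5, 4, 8.5, 5.5

Sorted (descending): 503, 497, 497, 334, 300, 300, 294, 241, 241
The 2 values of 497 occupy positions 2–3 → average rank (2+3)/2 = 2.5.
The 2 values of 300 occupy positions 5–6 → average rank (5+6)/2 = 5.5.
The 2 values of 241 occupy positions 8–9 → average rank (8+9)/2 = 8.5.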